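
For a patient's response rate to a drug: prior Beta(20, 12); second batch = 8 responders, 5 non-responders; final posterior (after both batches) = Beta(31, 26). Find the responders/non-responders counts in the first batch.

Because Beta–binomial updating is additive in the counts, the combined data contributed (α_post−α_prior, β_post−β_prior) successes and failures.
Total across both batches: 31−20=11 responders, 26−12=14 non-responders.
Subtract the second batch: 11−8=3 responders and 14−5=9 non-responders.

3 responders and 9 non-responders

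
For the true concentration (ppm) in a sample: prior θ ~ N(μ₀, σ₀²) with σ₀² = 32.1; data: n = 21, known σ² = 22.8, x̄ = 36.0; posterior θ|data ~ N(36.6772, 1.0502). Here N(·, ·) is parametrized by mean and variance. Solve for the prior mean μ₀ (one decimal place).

μ₀ = 56.7

With known observation variance, the Normal–Normal posterior has precision τ_n = τ₀ + n/σ² and mean μ_n = (τ₀μ₀ + (n/σ²)x̄)/τ_n.
Here τ₀ = 1/32.1 = 0.031153 and τ_data = 21/22.8 = 0.921053, so τ_n = 0.952206.
Rearranging for μ₀: μ₀ = (μ_n·τ_n − τ_data·x̄)/τ₀ = (36.6772·0.952206 − 0.921053·36.0) / 0.031153 = 1.766342/0.031153 ≈ 56.7.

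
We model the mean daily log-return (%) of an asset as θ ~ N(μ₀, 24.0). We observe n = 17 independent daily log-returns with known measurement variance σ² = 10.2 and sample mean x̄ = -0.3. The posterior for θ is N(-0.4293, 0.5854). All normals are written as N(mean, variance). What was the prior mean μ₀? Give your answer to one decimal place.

μ₀ = -5.6

With known observation variance, the Normal–Normal posterior has precision τ_n = τ₀ + n/σ² and mean μ_n = (τ₀μ₀ + (n/σ²)x̄)/τ_n.
Here τ₀ = 1/24.0 = 0.041667 and τ_data = 17/10.2 = 1.666667, so τ_n = 1.708334.
Rearranging for μ₀: μ₀ = (μ_n·τ_n − τ_data·x̄)/τ₀ = (-0.4293·1.708334 − 1.666667·-0.3) / 0.041667 = -0.233388/0.041667 ≈ -5.6.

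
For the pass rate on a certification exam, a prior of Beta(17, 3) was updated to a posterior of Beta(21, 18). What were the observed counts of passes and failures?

4 passes and 15 failures

Under Beta–binomial conjugacy the posterior parameters are (α+s, β+f).
So s = 21 − 17 = 4 and f = 18 − 3 = 15.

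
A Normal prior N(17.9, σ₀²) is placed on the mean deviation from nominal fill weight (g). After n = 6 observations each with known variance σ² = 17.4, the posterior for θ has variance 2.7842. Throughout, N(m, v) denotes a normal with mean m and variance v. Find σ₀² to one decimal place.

Posterior precision equals prior precision plus data precision: 1/σ_n² = 1/σ₀² + n/σ².
So 1/σ₀² = 1/2.7842 − 6/17.4 = 0.359170 − 0.344828 = 0.014342.
Hence σ₀² = 1/0.014342 ≈ 69.7.

σ₀² = 69.7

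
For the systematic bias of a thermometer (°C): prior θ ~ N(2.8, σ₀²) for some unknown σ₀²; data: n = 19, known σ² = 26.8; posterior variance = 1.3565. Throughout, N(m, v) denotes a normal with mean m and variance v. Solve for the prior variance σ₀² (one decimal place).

For the Normal–Normal model with known σ², precisions add: τ_n = τ₀ + n/σ².
So 1/σ₀² = 1/1.3565 − 19/26.8 = 0.737191 − 0.708955 = 0.028236.
Hence σ₀² = 1/0.028236 ≈ 35.4.

σ₀² = 35.4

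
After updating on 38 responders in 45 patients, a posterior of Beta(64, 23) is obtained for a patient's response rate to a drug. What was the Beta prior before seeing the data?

A Beta(a, b) prior with s successes and f failures in binomial data gives a Beta(a+s, b+f) posterior.
So a = 64 − 38 = 26 and b = 23 − 7 = 16.

Beta(26, 16)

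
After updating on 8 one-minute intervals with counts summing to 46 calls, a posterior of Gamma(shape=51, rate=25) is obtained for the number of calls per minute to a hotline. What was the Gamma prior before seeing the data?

Gamma–Poisson conjugacy: posterior shape = α + Σxᵢ, posterior rate = β + n.
So α = 51 − 46 = 5 and β = 25 − 8 = 17.

Gamma(shape=5, rate=17)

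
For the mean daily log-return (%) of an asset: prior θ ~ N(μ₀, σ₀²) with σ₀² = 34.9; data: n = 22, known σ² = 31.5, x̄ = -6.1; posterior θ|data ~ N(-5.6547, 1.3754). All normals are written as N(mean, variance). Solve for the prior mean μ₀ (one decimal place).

The posterior mean is a precision-weighted average: μ_n = (τ₀μ₀ + τ_data·x̄)/(τ₀+τ_data), with τ₀=1/σ₀² and τ_data=n/σ².
Here τ₀ = 1/34.9 = 0.028653 and τ_data = 22/31.5 = 0.698413, so τ_n = 0.727066.
Rearranging for μ₀: μ₀ = (μ_n·τ_n − τ_data·x̄)/τ₀ = (-5.6547·0.727066 − 0.698413·-6.1) / 0.028653 = 0.148979/0.028653 ≈ 5.2.

μ₀ = 5.2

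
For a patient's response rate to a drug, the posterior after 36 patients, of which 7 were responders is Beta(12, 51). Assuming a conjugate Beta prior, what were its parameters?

Beta(5, 22)

Beta is conjugate to the binomial likelihood: posterior = Beta(a+s, b+f).
So a = 12 − 7 = 5 and b = 51 − 29 = 22.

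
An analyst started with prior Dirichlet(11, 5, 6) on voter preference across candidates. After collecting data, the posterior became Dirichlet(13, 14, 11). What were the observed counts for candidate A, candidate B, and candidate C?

For a Dirichlet(α) prior with multinomial counts c, the posterior is Dirichlet(α + c) componentwise.
Counts are posterior − prior componentwise: 13−11=2, 14−5=9, 11−6=5.

counts (2, 9, 5)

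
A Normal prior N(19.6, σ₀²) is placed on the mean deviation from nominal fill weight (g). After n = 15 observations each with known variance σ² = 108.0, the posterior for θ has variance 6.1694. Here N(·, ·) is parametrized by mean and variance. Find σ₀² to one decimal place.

For the Normal–Normal model with known σ², precisions add: τ_n = τ₀ + n/σ².
So 1/σ₀² = 1/6.1694 − 15/108.0 = 0.162090 − 0.138889 = 0.023201.
Hence σ₀² = 1/0.023201 ≈ 43.1.

σ₀² = 43.1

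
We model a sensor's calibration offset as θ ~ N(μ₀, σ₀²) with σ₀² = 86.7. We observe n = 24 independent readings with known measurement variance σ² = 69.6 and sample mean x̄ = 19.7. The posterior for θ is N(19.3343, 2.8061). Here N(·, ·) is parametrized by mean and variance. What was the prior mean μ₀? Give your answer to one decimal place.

μ₀ = 8.4

The posterior mean is a precision-weighted average: μ_n = (τ₀μ₀ + τ_data·x̄)/(τ₀+τ_data), with τ₀=1/σ₀² and τ_data=n/σ².
Here τ₀ = 1/86.7 = 0.011534 and τ_data = 24/69.6 = 0.344828, so τ_n = 0.356362.
Rearranging for μ₀: μ₀ = (μ_n·τ_n − τ_data·x̄)/τ₀ = (19.3343·0.356362 − 0.344828·19.7) / 0.011534 = 0.096898/0.011534 ≈ 8.4.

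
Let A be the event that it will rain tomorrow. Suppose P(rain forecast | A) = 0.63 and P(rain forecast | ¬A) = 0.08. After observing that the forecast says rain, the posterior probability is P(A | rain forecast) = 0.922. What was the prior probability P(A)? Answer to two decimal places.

In odds form, posterior odds = prior odds × likelihood ratio, so prior odds = posterior odds ÷ LR.
Posterior odds = 0.922/(1−0.922) = 11.8205. LR = 0.63/0.08 = 7.8750.
Prior odds = 11.8205/7.8750 = 1.5010, so P(A) = 1.5010/(1+1.5010) ≈ 0.60.

P(A) = 0.60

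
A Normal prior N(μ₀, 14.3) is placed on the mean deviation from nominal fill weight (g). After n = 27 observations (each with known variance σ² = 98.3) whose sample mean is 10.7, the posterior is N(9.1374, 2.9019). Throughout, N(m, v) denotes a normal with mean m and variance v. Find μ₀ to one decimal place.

The posterior mean is a precision-weighted average: μ_n = (τ₀μ₀ + τ_data·x̄)/(τ₀+τ_data), with τ₀=1/σ₀² and τ_data=n/σ².
Here τ₀ = 1/14.3 = 0.069930 and τ_data = 27/98.3 = 0.274669, so τ_n = 0.344599.
Rearranging for μ₀: μ₀ = (μ_n·τ_n − τ_data·x̄)/τ₀ = (9.1374·0.344599 − 0.274669·10.7) / 0.069930 = 0.209781/0.069930 ≈ 3.0.

μ₀ = 3.0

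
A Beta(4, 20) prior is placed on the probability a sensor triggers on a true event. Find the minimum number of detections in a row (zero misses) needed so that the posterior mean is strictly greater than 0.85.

After k detections and 0 misses the posterior is Beta(4+k, 20), with mean (4+k)/(4+20+k).
Set (4+k)/(24+k) > 0.85 and solve: k > (0.85·24 − 4)/(1 − 0.85) = 109.333.
The smallest integer exceeding 109.333 is 110, and checking k=110: (114)/(134) = 0.8507 > 0.85.

k = 110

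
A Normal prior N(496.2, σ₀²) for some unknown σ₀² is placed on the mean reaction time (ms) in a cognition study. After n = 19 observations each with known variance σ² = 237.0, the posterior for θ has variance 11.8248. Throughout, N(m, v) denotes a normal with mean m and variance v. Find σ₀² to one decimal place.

σ₀² = 227.3

Posterior precision equals prior precision plus data precision: 1/σ_n² = 1/σ₀² + n/σ².
So 1/σ₀² = 1/11.8248 − 19/237.0 = 0.084568 − 0.080169 = 0.004399.
Hence σ₀² = 1/0.004399 ≈ 227.3.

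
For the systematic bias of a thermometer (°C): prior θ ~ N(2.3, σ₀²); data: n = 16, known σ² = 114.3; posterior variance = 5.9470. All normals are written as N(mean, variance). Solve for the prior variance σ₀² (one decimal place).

σ₀² = 35.5

For the Normal–Normal model with known σ², precisions add: τ_n = τ₀ + n/σ².
So 1/σ₀² = 1/5.9470 − 16/114.3 = 0.168152 − 0.139983 = 0.028169.
Hence σ₀² = 1/0.028169 ≈ 35.5.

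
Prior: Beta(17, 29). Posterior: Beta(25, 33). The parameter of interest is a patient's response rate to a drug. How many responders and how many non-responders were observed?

Beta is conjugate to the binomial likelihood: posterior = Beta(a+s, b+f).
So s = 25 − 17 = 8 and f = 33 − 29 = 4.

8 responders and 4 non-responders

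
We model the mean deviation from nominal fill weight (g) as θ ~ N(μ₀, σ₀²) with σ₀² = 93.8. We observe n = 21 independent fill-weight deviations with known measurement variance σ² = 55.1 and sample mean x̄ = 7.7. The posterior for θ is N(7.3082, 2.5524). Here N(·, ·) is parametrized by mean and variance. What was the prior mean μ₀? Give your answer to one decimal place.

The posterior mean is a precision-weighted average: μ_n = (τ₀μ₀ + τ_data·x̄)/(τ₀+τ_data), with τ₀=1/σ₀² and τ_data=n/σ².
Here τ₀ = 1/93.8 = 0.010661 and τ_data = 21/55.1 = 0.381125, so τ_n = 0.391786.
Rearranging for μ₀: μ₀ = (μ_n·τ_n − τ_data·x̄)/τ₀ = (7.3082·0.391786 − 0.381125·7.7) / 0.010661 = -0.071412/0.010661 ≈ -6.7.

μ₀ = -6.7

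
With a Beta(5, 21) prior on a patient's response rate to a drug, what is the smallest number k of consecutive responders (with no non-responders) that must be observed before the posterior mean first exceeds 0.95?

k = 395

After k responders and 0 non-responders the posterior is Beta(5+k, 21), with mean (5+k)/(5+21+k).
Set (5+k)/(26+k) > 0.95 and solve: k > (0.95·26 − 5)/(1 − 0.95) = 394.000.
The smallest integer exceeding 394.000 is 395, and checking k=395: (400)/(421) = 0.9501 > 0.95.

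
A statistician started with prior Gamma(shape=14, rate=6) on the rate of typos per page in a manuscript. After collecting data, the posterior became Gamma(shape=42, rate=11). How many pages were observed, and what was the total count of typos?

A Gamma(α, β) prior (rate parametrization) on a Poisson rate with n observations summing to S gives posterior Gamma(α+S, β+n).
Matching: Σxᵢ = 42 − 14 = 28 and n = 11 − 6 = 5.

n = 5 pages with total 28 typos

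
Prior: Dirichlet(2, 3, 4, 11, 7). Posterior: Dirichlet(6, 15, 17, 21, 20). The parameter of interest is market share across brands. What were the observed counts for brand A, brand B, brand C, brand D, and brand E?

For a Dirichlet(α) prior with multinomial counts c, the posterior is Dirichlet(α + c) componentwise.
Counts are posterior − prior componentwise: 6−2=4, 15−3=12, 17−4=13, 21−11=10, 20−7=13.

counts (4, 12, 13, 10, 13)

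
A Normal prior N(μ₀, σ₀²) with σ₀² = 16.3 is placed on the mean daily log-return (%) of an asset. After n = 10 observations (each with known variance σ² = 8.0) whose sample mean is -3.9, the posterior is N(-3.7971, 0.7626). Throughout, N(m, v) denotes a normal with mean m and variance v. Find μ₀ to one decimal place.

With known observation variance, the Normal–Normal posterior has precision τ_n = τ₀ + n/σ² and mean μ_n = (τ₀μ₀ + (n/σ²)x̄)/τ_n.
Here τ₀ = 1/16.3 = 0.061350 and τ_data = 10/8.0 = 1.250000, so τ_n = 1.311350.
Rearranging for μ₀: μ₀ = (μ_n·τ_n − τ_data·x̄)/τ₀ = (-3.7971·1.311350 − 1.250000·-3.9) / 0.061350 = -0.104327/0.061350 ≈ -1.7.

μ₀ = -1.7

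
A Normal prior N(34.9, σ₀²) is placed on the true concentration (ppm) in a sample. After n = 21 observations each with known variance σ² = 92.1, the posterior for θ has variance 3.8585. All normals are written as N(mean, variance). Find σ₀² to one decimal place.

σ₀² = 32.1

For the Normal–Normal model with known σ², precisions add: τ_n = τ₀ + n/σ².
So 1/σ₀² = 1/3.8585 − 21/92.1 = 0.259168 − 0.228013 = 0.031155.
Hence σ₀² = 1/0.031155 ≈ 32.1.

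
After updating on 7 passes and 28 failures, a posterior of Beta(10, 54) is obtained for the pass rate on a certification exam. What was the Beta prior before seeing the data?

Beta(3, 26)

Beta is conjugate to the binomial likelihood: posterior = Beta(α+s, β+f).
So α = 10 − 7 = 3 and β = 54 − 28 = 26.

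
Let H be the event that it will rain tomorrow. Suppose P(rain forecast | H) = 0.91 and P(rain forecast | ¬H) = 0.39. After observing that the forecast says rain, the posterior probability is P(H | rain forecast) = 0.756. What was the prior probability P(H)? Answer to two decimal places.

Bayes' rule in odds form gives O(H|E) = O(H)·[P(E|H)/P(E|¬H)], hence O(H) = O(H|E)/LR.
Posterior odds = 0.756/(1−0.756) = 3.0984. LR = 0.91/0.39 = 2.3333.
Prior odds = 3.0984/2.3333 = 1.3279, so P(H) = 1.3279/(1+1.3279) ≈ 0.57.

P(H) = 0.57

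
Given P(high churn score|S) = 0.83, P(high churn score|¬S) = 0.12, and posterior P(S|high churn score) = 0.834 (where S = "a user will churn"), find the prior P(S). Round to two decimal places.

In odds form, posterior odds = prior odds × likelihood ratio, so prior odds = posterior odds ÷ LR.
Posterior odds = 0.834/(1−0.834) = 5.0241. LR = 0.83/0.12 = 6.9167.
Prior odds = 5.0241/6.9167 = 0.7264, so P(S) = 0.7264/(1+0.7264) ≈ 0.42.

P(S) = 0.42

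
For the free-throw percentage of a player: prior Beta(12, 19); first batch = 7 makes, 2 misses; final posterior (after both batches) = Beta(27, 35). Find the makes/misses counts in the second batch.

Because Beta–binomial updating is additive in the counts, the combined data contributed (α_post−α_prior, β_post−β_prior) successes and failures.
Total across both batches: 27−12=15 makes, 35−19=16 misses.
Subtract the first batch: 15−7=8 makes and 16−2=14 misses.

8 makes and 14 misses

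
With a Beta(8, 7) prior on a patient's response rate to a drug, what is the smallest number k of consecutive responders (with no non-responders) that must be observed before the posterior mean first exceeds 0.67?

After k responders and 0 non-responders the posterior is Beta(8+k, 7), with mean (8+k)/(8+7+k).
Set (8+k)/(15+k) > 0.67 and solve: k > (0.67·15 − 8)/(1 − 0.67) = 6.212.
The smallest integer exceeding 6.212 is 7, and checking k=7: (15)/(22) = 0.6818 > 0.67.

k = 7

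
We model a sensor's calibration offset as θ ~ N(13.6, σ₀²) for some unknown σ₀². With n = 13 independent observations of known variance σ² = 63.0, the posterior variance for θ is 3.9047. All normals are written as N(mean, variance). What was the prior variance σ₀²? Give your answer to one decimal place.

σ₀² = 20.1

Posterior precision equals prior precision plus data precision: 1/σ_n² = 1/σ₀² + n/σ².
So 1/σ₀² = 1/3.9047 − 13/63.0 = 0.256102 − 0.206349 = 0.049753.
Hence σ₀² = 1/0.049753 ≈ 20.1.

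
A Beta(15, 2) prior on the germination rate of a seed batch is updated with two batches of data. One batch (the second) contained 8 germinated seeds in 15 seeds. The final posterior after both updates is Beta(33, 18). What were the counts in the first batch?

Sequential conjugate updates are equivalent to a single update on the pooled data, so total successes = posterior α − prior α and total failures = posterior β − prior β.
Total across both batches: 33−15=18 germinated seeds, 18−2=16 non-germinating seeds.
Subtract the second batch: 18−8=10 germinated seeds and 16−7=9 non-germinating seeds.

10 germinated seeds and 9 non-germinating seeds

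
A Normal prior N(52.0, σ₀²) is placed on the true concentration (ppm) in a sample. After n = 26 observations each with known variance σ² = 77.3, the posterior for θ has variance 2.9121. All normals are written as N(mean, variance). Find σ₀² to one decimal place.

σ₀² = 142.0

Posterior precision equals prior precision plus data precision: 1/σ_n² = 1/σ₀² + n/σ².
So 1/σ₀² = 1/2.9121 − 26/77.3 = 0.343395 − 0.336352 = 0.007043.
Hence σ₀² = 1/0.007043 ≈ 142.0.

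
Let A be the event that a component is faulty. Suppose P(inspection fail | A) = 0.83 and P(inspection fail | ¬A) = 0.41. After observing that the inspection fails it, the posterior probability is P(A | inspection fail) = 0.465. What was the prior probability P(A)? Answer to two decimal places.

In odds form, posterior odds = prior odds × likelihood ratio, so prior odds = posterior odds ÷ LR.
Posterior odds = 0.465/(1−0.465) = 0.8692. LR = 0.83/0.41 = 2.0244.
Prior odds = 0.8692/2.0244 = 0.4294, so P(A) = 0.4294/(1+0.4294) ≈ 0.30.

P(A) = 0.30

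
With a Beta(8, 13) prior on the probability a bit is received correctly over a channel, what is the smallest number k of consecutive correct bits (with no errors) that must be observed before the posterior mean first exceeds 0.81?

After k correct bits and 0 errors the posterior is Beta(8+k, 13), with mean (8+k)/(8+13+k).
Set (8+k)/(21+k) > 0.81 and solve: k > (0.81·21 − 8)/(1 − 0.81) = 47.421.
The smallest integer exceeding 47.421 is 48, and checking k=48: (56)/(69) = 0.8116 > 0.81.

k = 48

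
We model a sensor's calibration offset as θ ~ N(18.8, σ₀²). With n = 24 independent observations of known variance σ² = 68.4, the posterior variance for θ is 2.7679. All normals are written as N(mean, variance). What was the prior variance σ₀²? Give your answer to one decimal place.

Posterior precision equals prior precision plus data precision: 1/σ_n² = 1/σ₀² + n/σ².
So 1/σ₀² = 1/2.7679 − 24/68.4 = 0.361285 − 0.350877 = 0.010408.
Hence σ₀² = 1/0.010408 ≈ 96.1.

σ₀² = 96.1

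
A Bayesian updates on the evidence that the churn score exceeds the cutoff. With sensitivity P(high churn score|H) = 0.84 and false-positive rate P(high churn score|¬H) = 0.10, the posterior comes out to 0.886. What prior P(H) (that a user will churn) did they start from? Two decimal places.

P(H) = 0.48

In odds form, posterior odds = prior odds × likelihood ratio, so prior odds = posterior odds ÷ LR.
Posterior odds = 0.886/(1−0.886) = 7.7719. LR = 0.84/0.10 = 8.4000.
Prior odds = 7.7719/8.4000 = 0.9252, so P(H) = 0.9252/(1+0.9252) ≈ 0.48.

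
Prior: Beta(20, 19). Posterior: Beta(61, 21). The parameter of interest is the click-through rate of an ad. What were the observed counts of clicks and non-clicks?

41 clicks and 2 non-clicks

Beta is conjugate to the binomial likelihood: posterior = Beta(α+s, β+f).
Match parameters: s=61−20=41, f=21−19=2.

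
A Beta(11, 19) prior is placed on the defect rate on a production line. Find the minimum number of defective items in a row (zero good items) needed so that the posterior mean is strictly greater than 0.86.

After k defective items and 0 good items the posterior is Beta(11+k, 19), with mean (11+k)/(11+19+k).
Set (11+k)/(30+k) > 0.86 and solve: k > (0.86·30 − 11)/(1 − 0.86) = 105.714.
The smallest integer exceeding 105.714 is 106.

k = 106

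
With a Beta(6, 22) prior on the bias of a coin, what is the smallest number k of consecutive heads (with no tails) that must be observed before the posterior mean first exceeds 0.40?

k = 9

After k heads and 0 tails the posterior is Beta(6+k, 22), with mean (6+k)/(6+22+k).
Set (6+k)/(28+k) > 0.40 and solve: k > (0.40·28 − 6)/(1 − 0.40) = 8.667.
The smallest integer exceeding 8.667 is 9, and checking k=9: (15)/(37) = 0.4054 > 0.40.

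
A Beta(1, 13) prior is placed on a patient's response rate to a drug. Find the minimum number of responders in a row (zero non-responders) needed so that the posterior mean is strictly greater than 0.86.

After k responders and 0 non-responders the posterior is Beta(1+k, 13), with mean (1+k)/(1+13+k).
Set (1+k)/(14+k) > 0.86 and solve: k > (0.86·14 − 1)/(1 − 0.86) = 78.857.
The smallest integer exceeding 78.857 is 79.

k = 79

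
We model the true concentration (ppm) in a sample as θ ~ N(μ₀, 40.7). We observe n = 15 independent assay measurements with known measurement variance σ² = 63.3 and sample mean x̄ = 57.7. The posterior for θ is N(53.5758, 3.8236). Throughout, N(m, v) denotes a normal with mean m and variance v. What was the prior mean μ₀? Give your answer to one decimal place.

μ₀ = 13.8

The posterior mean is a precision-weighted average: μ_n = (τ₀μ₀ + τ_data·x̄)/(τ₀+τ_data), with τ₀=1/σ₀² and τ_data=n/σ².
Here τ₀ = 1/40.7 = 0.024570 and τ_data = 15/63.3 = 0.236967, so τ_n = 0.261537.
Rearranging for μ₀: μ₀ = (μ_n·τ_n − τ_data·x̄)/τ₀ = (53.5758·0.261537 − 0.236967·57.7) / 0.024570 = 0.339058/0.024570 ≈ 13.8.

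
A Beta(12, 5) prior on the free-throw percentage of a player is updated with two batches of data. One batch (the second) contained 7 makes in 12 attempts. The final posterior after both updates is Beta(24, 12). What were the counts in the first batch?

Because Beta–binomial updating is additive in the counts, the combined data contributed (α_post−α_prior, β_post−β_prior) successes and failures.
Total across both batches: 24−12=12 makes, 12−5=7 misses.
Subtract the second batch: 12−7=5 makes and 7−5=2 misses.

5 makes and 2 misses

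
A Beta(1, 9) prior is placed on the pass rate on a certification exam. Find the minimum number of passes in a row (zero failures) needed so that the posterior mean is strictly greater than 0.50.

After k passes and 0 failures the posterior is Beta(1+k, 9), with mean (1+k)/(1+9+k).
Set (1+k)/(10+k) > 0.50 and solve: k > (0.50·10 − 1)/(1 − 0.50) = 8.000.
The smallest integer exceeding 8.000 is 9.

k = 9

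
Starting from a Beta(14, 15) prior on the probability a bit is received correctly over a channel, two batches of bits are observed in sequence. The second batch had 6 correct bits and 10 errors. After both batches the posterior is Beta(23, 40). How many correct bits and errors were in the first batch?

3 correct bits and 15 errors

Sequential conjugate updates are equivalent to a single update on the pooled data, so total successes = posterior α − prior α and total failures = posterior β − prior β.
Total across both batches: 23−14=9 correct bits, 40−15=25 errors.
Subtract the second batch: 9−6=3 correct bits and 25−10=15 errors.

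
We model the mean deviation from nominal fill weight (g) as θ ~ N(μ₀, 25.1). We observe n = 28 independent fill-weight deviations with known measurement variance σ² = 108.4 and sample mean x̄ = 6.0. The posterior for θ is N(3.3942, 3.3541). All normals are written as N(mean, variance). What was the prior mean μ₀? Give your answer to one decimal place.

The posterior mean is a precision-weighted average: μ_n = (τ₀μ₀ + τ_data·x̄)/(τ₀+τ_data), with τ₀=1/σ₀² and τ_data=n/σ².
Here τ₀ = 1/25.1 = 0.039841 and τ_data = 28/108.4 = 0.258303, so τ_n = 0.298144.
Rearranging for μ₀: μ₀ = (μ_n·τ_n − τ_data·x̄)/τ₀ = (3.3942·0.298144 − 0.258303·6.0) / 0.039841 = -0.537858/0.039841 ≈ -13.5.

μ₀ = -13.5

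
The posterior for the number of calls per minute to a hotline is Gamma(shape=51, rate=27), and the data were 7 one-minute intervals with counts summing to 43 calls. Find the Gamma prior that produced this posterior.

Gamma(shape=8, rate=20)

A Gamma(α, β) prior (rate parametrization) on a Poisson rate with n observations summing to S gives posterior Gamma(α+S, β+n).
So α = 51 − 43 = 8 and β = 27 − 7 = 20.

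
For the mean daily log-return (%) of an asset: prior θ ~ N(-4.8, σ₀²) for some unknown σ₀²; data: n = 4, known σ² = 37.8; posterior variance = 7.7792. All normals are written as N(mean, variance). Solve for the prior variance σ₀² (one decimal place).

σ₀² = 44.0

Posterior precision equals prior precision plus data precision: 1/σ_n² = 1/σ₀² + n/σ².
So 1/σ₀² = 1/7.7792 − 4/37.8 = 0.128548 − 0.105820 = 0.022728.
Hence σ₀² = 1/0.022728 ≈ 44.0.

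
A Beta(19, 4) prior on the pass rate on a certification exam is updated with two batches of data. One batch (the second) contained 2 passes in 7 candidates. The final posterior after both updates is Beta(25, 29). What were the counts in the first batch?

4 passes and 20 failures

Because Beta–binomial updating is additive in the counts, the combined data contributed (α_post−α_prior, β_post−β_prior) successes and failures.
Total across both batches: 25−19=6 passes, 29−4=25 failures.
Subtract the second batch: 6−2=4 passes and 25−5=20 failures.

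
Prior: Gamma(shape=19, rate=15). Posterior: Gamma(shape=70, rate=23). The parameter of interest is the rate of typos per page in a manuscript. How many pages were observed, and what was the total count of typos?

n = 8 pages with total 51 typos

A Gamma(α, β) prior (rate parametrization) on a Poisson rate with n observations summing to S gives posterior Gamma(α+S, β+n).
Matching: Σxᵢ = 70 − 19 = 51 and n = 23 − 15 = 8.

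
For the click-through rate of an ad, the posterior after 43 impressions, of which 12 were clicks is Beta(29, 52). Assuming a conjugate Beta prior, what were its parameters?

A Beta(α, β) prior with s successes and f failures in binomial data gives a Beta(α+s, β+f) posterior.
So α = 29 − 12 = 17 and β = 52 − 31 = 21.

Beta(17, 21)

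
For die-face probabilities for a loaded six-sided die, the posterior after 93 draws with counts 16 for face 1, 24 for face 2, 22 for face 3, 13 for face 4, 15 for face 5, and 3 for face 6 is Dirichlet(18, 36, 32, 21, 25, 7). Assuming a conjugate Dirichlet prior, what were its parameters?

Dirichlet(2, 12, 10, 8, 10, 4)

For a Dirichlet(α) prior with multinomial counts c, the posterior is Dirichlet(α + c) componentwise.
Subtract each count from the matching posterior parameter: 18−16=2, 36−24=12, 32−22=10, 21−13=8, 25−15=10, 7−3=4.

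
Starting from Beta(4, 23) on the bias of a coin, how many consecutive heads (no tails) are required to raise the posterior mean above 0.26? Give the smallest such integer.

k = 5

After k heads and 0 tails the posterior is Beta(4+k, 23), with mean (4+k)/(4+23+k).
Set (4+k)/(27+k) > 0.26 and solve: k > (0.26·27 − 4)/(1 − 0.26) = 4.081.
The smallest integer exceeding 4.081 is 5.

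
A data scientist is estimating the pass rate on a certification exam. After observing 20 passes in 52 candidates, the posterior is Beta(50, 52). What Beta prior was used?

Beta(30, 20)

Under Beta–binomial conjugacy the posterior parameters are (α+s, β+f).
So α = 50 − 20 = 30 and β = 52 − 32 = 20.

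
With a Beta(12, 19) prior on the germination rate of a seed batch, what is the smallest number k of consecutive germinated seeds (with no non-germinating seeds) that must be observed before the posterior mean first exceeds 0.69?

After k germinated seeds and 0 non-germinating seeds the posterior is Beta(12+k, 19), with mean (12+k)/(12+19+k).
Set (12+k)/(31+k) > 0.69 and solve: k > (0.69·31 − 12)/(1 − 0.69) = 30.290.
The smallest integer exceeding 30.290 is 31, and checking k=31: (43)/(62) = 0.6935 > 0.69.

k = 31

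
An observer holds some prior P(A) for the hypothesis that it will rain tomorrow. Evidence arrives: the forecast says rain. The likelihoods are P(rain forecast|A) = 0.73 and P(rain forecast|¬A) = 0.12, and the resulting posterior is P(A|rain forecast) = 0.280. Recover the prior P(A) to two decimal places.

In odds form, posterior odds = prior odds × likelihood ratio, so prior odds = posterior odds ÷ LR.
Posterior odds = 0.280/(1−0.280) = 0.3889. LR = 0.73/0.12 = 6.0833.
Prior odds = 0.3889/6.0833 = 0.0639, so P(A) = 0.0639/(1+0.0639) ≈ 0.06.

P(A) = 0.06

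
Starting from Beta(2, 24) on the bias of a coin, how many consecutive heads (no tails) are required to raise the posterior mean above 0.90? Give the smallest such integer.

k = 215

After k heads and 0 tails the posterior is Beta(2+k, 24), with mean (2+k)/(2+24+k).
Set (2+k)/(26+k) > 0.90 and solve: k > (0.90·26 − 2)/(1 − 0.90) = 214.000.
The smallest integer exceeding 214.000 is 215.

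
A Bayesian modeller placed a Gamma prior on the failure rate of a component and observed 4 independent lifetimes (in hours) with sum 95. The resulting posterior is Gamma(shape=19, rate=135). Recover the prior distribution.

Gamma(shape=15, rate=40)

For an exponential likelihood with a Gamma(α, β) prior on the rate, n observations with total T give posterior Gamma(α+n, β+T).
So α = 19 − 4 = 15 and β = 135 − 95 = 40.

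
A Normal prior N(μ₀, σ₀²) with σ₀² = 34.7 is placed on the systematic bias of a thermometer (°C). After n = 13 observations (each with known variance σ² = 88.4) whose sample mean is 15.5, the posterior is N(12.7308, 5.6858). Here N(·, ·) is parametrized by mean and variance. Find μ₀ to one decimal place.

With known observation variance, the Normal–Normal posterior has precision τ_n = τ₀ + n/σ² and mean μ_n = (τ₀μ₀ + (n/σ²)x̄)/τ_n.
Here τ₀ = 1/34.7 = 0.028818 and τ_data = 13/88.4 = 0.147059, so τ_n = 0.175877.
Rearranging for μ₀: μ₀ = (μ_n·τ_n − τ_data·x̄)/τ₀ = (12.7308·0.175877 − 0.147059·15.5) / 0.028818 = -0.040360/0.028818 ≈ -1.4.

μ₀ = -1.4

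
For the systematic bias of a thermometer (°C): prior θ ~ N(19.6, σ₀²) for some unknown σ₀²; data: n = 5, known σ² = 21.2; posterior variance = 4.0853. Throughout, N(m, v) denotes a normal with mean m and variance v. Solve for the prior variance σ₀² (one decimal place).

For the Normal–Normal model with known σ², precisions add: τ_n = τ₀ + n/σ².
So 1/σ₀² = 1/4.0853 − 5/21.2 = 0.244780 − 0.235849 = 0.008931.
Hence σ₀² = 1/0.008931 ≈ 112.0.

σ₀² = 112.0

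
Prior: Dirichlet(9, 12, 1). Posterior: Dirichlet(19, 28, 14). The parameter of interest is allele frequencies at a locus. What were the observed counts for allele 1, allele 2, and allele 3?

For a Dirichlet(α) prior with multinomial counts c, the posterior is Dirichlet(α + c) componentwise.
Counts are posterior − prior componentwise: 19−9=10, 28−12=16, 14−1=13.

counts (10, 16, 13)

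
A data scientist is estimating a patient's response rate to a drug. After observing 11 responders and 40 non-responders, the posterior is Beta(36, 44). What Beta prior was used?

Beta(25, 4)

Beta is conjugate to the binomial likelihood: posterior = Beta(α+s, β+f).
Subtract the data counts: 36−11=25, 44−40=4.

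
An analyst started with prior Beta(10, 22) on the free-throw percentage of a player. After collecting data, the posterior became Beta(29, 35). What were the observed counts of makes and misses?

19 makes and 13 misses

A Beta(a, b) prior with s successes and f failures in binomial data gives a Beta(a+s, b+f) posterior.
Match parameters: s=29−10=19, f=35−22=13.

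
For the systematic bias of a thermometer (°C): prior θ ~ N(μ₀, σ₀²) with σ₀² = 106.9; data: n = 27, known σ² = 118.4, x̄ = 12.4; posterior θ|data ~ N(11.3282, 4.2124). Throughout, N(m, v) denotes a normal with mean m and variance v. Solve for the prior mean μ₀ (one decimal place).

The posterior mean is a precision-weighted average: μ_n = (τ₀μ₀ + τ_data·x̄)/(τ₀+τ_data), with τ₀=1/σ₀² and τ_data=n/σ².
Here τ₀ = 1/106.9 = 0.009355 and τ_data = 27/118.4 = 0.228041, so τ_n = 0.237396.
Rearranging for μ₀: μ₀ = (μ_n·τ_n − τ_data·x̄)/τ₀ = (11.3282·0.237396 − 0.228041·12.4) / 0.009355 = -0.138439/0.009355 ≈ -14.8.

μ₀ = -14.8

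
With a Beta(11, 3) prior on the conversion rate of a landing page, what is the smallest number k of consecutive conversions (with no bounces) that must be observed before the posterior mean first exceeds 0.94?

k = 37

After k conversions and 0 bounces the posterior is Beta(11+k, 3), with mean (11+k)/(11+3+k).
Set (11+k)/(14+k) > 0.94 and solve: k > (0.94·14 − 11)/(1 − 0.94) = 36.000.
The smallest integer exceeding 36.000 is 37, and checking k=37: (48)/(51) = 0.9412 > 0.94.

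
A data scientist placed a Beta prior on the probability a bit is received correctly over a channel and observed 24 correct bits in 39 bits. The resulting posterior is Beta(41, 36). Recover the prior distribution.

Beta(17, 21)

A Beta(a, b) prior with s successes and f failures in binomial data gives a Beta(a+s, b+f) posterior.
So a = 41 − 24 = 17 and b = 36 − 15 = 21.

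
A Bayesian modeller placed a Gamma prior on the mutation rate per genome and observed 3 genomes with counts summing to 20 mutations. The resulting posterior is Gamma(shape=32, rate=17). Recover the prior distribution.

Gamma(shape=12, rate=14)

A Gamma(α, β) prior (rate parametrization) on a Poisson rate with n observations summing to S gives posterior Gamma(α+S, β+n).
So α = 32 − 20 = 12 and β = 17 − 3 = 14.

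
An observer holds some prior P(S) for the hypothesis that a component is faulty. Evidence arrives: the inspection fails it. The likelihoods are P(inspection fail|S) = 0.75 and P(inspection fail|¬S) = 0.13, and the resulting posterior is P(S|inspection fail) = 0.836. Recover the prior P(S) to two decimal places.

P(S) = 0.47

Bayes' rule in odds form gives O(S|E) = O(S)·[P(E|S)/P(E|¬S)], hence O(S) = O(S|E)/LR.
Posterior odds = 0.836/(1−0.836) = 5.0976. LR = 0.75/0.13 = 5.7692.
Prior odds = 5.0976/5.7692 = 0.8836, so P(S) = 0.8836/(1+0.8836) ≈ 0.47.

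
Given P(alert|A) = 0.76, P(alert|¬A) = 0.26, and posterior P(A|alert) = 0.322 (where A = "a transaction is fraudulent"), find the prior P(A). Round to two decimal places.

P(A) = 0.14

Bayes' rule in odds form gives O(A|E) = O(A)·[P(E|A)/P(E|¬A)], hence O(A) = O(A|E)/LR.
Posterior odds = 0.322/(1−0.322) = 0.4749. LR = 0.76/0.26 = 2.9231.
Prior odds = 0.4749/2.9231 = 0.1625, so P(A) = 0.1625/(1+0.1625) ≈ 0.14.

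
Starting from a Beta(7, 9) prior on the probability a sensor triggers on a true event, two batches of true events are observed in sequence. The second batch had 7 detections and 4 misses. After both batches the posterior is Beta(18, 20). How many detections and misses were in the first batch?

Because Beta–binomial updating is additive in the counts, the combined data contributed (α_post−α_prior, β_post−β_prior) successes and failures.
Total across both batches: 18−7=11 detections, 20−9=11 misses.
Subtract the second batch: 11−7=4 detections and 11−4=7 misses.

4 detections and 7 misses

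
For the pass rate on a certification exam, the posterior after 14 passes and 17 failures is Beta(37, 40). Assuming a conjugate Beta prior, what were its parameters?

Beta(23, 23)

A Beta(a, b) prior with s successes and f failures in binomial data gives a Beta(a+s, b+f) posterior.
Subtract the data counts: 37−14=23, 40−17=23.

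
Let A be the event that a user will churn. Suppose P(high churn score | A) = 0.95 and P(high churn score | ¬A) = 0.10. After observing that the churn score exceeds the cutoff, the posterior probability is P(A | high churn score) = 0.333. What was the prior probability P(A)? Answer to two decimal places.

In odds form, posterior odds = prior odds × likelihood ratio, so prior odds = posterior odds ÷ LR.
Posterior odds = 0.333/(1−0.333) = 0.4993. LR = 0.95/0.10 = 9.5000.
Prior odds = 0.4993/9.5000 = 0.0526, so P(A) = 0.0526/(1+0.0526) ≈ 0.05.

P(A) = 0.05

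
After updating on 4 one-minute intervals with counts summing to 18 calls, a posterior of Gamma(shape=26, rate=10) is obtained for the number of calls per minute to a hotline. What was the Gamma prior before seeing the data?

A Gamma(α, β) prior (rate parametrization) on a Poisson rate with n observations summing to S gives posterior Gamma(α+S, β+n).
So α = 26 − 18 = 8 and β = 10 − 4 = 6.

Gamma(shape=8, rate=6)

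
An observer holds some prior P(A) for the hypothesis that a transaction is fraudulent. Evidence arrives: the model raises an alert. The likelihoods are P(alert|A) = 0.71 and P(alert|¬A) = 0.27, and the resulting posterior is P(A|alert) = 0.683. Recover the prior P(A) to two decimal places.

Bayes' rule in odds form gives O(A|E) = O(A)·[P(E|A)/P(E|¬A)], hence O(A) = O(A|E)/LR.
Posterior odds = 0.683/(1−0.683) = 2.1546. LR = 0.71/0.27 = 2.6296.
Prior odds = 2.1546/2.6296 = 0.8194, so P(A) = 0.8194/(1+0.8194) ≈ 0.45.

P(A) = 0.45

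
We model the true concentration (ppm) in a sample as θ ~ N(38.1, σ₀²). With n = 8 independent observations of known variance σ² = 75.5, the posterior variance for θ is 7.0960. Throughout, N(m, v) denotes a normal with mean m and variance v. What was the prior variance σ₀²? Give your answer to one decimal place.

For the Normal–Normal model with known σ², precisions add: τ_n = τ₀ + n/σ².
So 1/σ₀² = 1/7.0960 − 8/75.5 = 0.140924 − 0.105960 = 0.034964.
Hence σ₀² = 1/0.034964 ≈ 28.6.

σ₀² = 28.6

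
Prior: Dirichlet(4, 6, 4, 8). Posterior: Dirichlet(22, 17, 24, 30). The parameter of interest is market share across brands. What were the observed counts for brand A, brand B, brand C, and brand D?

For a Dirichlet(α) prior with multinomial counts c, the posterior is Dirichlet(α + c) componentwise.
Counts are posterior − prior componentwise: 22−4=18, 17−6=11, 24−4=20, 30−8=22.

counts (18, 11, 20, 22)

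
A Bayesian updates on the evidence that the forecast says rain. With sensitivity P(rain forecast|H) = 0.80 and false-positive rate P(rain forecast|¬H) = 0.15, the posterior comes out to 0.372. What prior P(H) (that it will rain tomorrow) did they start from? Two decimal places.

P(H) = 0.10

Bayes' rule in odds form gives O(H|E) = O(H)·[P(E|H)/P(E|¬H)], hence O(H) = O(H|E)/LR.
Posterior odds = 0.372/(1−0.372) = 0.5924. LR = 0.80/0.15 = 5.3333.
Prior odds = 0.5924/5.3333 = 0.1111, so P(H) = 0.1111/(1+0.1111) ≈ 0.10.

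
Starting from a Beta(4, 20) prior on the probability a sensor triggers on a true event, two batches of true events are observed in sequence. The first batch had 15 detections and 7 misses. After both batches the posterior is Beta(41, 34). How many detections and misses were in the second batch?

22 detections and 7 misses

Sequential conjugate updates are equivalent to a single update on the pooled data, so total successes = posterior α − prior α and total failures = posterior β − prior β.
Total across both batches: 41−4=37 detections, 34−20=14 misses.
Subtract the first batch: 37−15=22 detections and 14−7=7 misses.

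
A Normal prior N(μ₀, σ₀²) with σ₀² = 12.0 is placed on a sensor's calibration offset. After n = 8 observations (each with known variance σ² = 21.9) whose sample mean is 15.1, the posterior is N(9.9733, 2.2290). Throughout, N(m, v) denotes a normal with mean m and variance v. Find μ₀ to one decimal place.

The posterior mean is a precision-weighted average: μ_n = (τ₀μ₀ + τ_data·x̄)/(τ₀+τ_data), with τ₀=1/σ₀² and τ_data=n/σ².
Here τ₀ = 1/12.0 = 0.083333 and τ_data = 8/21.9 = 0.365297, so τ_n = 0.448630.
Rearranging for μ₀: μ₀ = (μ_n·τ_n − τ_data·x̄)/τ₀ = (9.9733·0.448630 − 0.365297·15.1) / 0.083333 = -1.041663/0.083333 ≈ -12.5.

μ₀ = -12.5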